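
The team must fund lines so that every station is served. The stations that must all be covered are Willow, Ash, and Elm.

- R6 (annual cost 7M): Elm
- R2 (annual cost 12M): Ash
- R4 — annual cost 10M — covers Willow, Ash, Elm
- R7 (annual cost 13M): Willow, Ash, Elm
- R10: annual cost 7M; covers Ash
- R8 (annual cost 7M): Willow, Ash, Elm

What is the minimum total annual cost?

This is an integer covering problem.
R8 alone covers Willow, Ash, Elm — every station.
Total annual cost: 7.
No cover costs less than 7.

7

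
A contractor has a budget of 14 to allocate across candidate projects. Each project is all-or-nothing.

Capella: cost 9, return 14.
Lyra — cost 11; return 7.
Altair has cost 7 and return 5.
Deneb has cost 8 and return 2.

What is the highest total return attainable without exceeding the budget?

Allowing fractional choices, the relaxed optimum would be about 17.6, but projects are indivisible.
Capella: cost 9 ≤ 14, return 14.
Lyra: cost 11 ≤ 14, return 7.
Altair: cost 7 ≤ 14, return 5.
Best is Capella with total return 14.

14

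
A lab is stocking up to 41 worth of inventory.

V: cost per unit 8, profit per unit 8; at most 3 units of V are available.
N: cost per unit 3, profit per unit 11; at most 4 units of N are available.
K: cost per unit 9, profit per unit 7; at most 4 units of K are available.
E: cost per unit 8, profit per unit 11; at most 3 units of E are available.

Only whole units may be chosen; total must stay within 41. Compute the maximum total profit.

77

N has the best ratio (11/3); taking only N gives at most 4×11 = 44 (stopped by the supply cap of 4).
Mixing does better — 4×N and 3×E: cost 36 ≤ 41, profit 4·11 + 3·11 = 77.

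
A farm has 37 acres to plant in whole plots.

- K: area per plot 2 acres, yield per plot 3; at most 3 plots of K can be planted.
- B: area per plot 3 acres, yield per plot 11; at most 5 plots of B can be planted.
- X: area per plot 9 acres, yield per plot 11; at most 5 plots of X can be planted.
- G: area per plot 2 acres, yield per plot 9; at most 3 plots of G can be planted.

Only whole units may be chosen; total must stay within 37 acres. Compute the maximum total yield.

102

Take 3×K, 5×B, 1×X, and 3×G: area 36 ≤ 37, yield 3·3 + 5·11 + 1·11 + 3·9 = 102.
G has the best ratio (9/2) and is taken to its limit of 3; remaining capacity is filled optimally with the others.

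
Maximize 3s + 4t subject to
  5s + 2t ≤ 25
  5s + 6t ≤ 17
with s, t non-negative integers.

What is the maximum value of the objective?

11

(s,t)=(1,2): 5·1+2·2=9≤25, 5·1+6·2=17≤17, objective 11.
(s,t)=(2,1): 5·2+2·1=12≤25, 5·2+6·1=16≤17, objective 10.
(s,t)=(0,2): 5·0+2·2=4≤25, 5·0+6·2=12≤17, objective 8.
(s,t)=(1,1): 5·1+2·1=7≤25, 5·1+6·1=11≤17, objective 7.
The best lattice point is (1,2), giving 11.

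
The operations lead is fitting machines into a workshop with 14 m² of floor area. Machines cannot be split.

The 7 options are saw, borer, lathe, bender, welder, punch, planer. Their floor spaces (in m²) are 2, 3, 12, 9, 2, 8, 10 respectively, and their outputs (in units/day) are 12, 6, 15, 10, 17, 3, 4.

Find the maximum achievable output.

39

Allowing fractional choices, the relaxed optimum would be about 43.8, but machines are indivisible.
saw + bender + welder: floor space 2 + 9 + 2 = 13 ≤ 14, output 12 + 10 + 17 = 39.
borer + bender + welder: floor space 3 + 9 + 2 = 14 ≤ 14, output 6 + 10 + 17 = 33.
saw + borer + welder: floor space 2 + 3 + 2 = 7 ≤ 14, output 12 + 6 + 17 = 35.
Best is saw, bender, and welder with total output 39.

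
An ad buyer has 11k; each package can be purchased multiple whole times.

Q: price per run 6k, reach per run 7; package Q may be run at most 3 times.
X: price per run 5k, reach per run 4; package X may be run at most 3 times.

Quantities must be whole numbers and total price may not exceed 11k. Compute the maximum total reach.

Q has the best ratio (7/6); taking only Q gives at most 1×7 = 7 (stopped by the price limit).
Mixing does better — 1×Q and 1×X: price 11 ≤ 11, reach 1·7 + 1·4 = 11.

11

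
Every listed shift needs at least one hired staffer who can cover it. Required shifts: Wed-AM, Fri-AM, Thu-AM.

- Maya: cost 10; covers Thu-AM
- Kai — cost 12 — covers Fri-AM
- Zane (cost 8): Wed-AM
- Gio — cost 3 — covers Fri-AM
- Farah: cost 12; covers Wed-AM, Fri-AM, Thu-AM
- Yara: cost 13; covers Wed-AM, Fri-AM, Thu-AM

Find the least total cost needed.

12

The greedy cost-per-new-shift heuristic would pick Gio and Farah for 15, but a cheaper cover exists.
Farah alone covers Wed-AM, Fri-AM, Thu-AM — every shift.
Total cost: 12.
No cover costs less than 12.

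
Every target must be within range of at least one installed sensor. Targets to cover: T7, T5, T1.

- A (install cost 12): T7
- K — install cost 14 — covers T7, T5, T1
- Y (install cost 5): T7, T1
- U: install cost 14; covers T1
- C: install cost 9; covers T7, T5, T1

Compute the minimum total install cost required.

The greedy cost-per-new-target heuristic would pick Y and C for 14, but a cheaper cover exists.
C alone covers T7, T5, T1 — every target.
Total install cost: 9.
No cover costs less than 9.

9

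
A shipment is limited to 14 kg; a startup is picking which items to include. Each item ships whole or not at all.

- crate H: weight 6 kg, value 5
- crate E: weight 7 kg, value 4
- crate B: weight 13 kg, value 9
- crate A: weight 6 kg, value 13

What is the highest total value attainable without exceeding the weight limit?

crate A: weight 6 ≤ 14, value 13.
crate H + crate A: weight 6 + 6 = 12 ≤ 14, value 5 + 13 = 18.
crate E + crate A: weight 7 + 6 = 13 ≤ 14, value 4 + 13 = 17.
Best is crate H and crate A with total value 18.

18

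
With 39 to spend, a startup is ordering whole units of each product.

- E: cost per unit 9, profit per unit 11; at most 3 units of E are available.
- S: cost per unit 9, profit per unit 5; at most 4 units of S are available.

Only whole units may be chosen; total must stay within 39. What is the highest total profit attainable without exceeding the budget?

3×E: cost 27 ≤ 39, profit 3·11 = 33.
3×E and 1×S: cost 36 ≤ 39, profit 3·11 + 1·5 = 38.
Best is 38.

38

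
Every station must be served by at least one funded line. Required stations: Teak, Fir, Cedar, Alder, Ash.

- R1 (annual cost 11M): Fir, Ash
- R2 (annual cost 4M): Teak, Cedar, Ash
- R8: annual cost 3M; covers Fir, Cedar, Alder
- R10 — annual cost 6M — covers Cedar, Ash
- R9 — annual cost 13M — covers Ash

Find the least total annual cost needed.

This is an integer covering problem.
Choose R2 and R8: together they cover Teak, Fir, Cedar, Alder, Ash — every station.
Total annual cost: 4 + 3 = 7.

7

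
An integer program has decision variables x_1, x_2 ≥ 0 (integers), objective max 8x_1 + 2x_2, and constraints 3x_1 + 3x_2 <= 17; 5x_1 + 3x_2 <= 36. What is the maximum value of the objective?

40

(x_1,x_2)=(5,0): 3·5+3·0=15≤17, 5·5+3·0=25≤36, objective 40.
(x_1,x_2)=(4,1): 3·4+3·1=15≤17, 5·4+3·1=23≤36, objective 34.
Maximum is 40 at (x_1,x_2)=(5,0).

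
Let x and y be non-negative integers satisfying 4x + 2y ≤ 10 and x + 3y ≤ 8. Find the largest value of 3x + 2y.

8

Relaxing integrality, the LP optimum is 8.60 at (x,y) = (1.4, 2.2), which is not an integer point.
(x,y)=(2,1): 4·2+2·1=10≤10, 1·2+3·1=5≤8, objective 8.
(x,y)=(1,2): 4·1+2·2=8≤10, 1·1+3·2=7≤8, objective 7.
(x,y)=(2,0): 4·2+2·0=8≤10, 1·2+3·0=2≤8, objective 6.
No feasible integer point exceeds 8.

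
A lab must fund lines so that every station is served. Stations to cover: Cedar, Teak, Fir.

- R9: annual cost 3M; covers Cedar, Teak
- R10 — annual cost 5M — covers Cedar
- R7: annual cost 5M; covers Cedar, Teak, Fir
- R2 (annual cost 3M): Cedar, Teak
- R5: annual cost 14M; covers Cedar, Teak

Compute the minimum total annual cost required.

5

The greedy cost-per-new-station heuristic would pick R9 and R7 for 8, but a cheaper cover exists.
R7 alone covers Cedar, Teak, Fir — every station.
Total annual cost: 5.
No cover costs less than 5.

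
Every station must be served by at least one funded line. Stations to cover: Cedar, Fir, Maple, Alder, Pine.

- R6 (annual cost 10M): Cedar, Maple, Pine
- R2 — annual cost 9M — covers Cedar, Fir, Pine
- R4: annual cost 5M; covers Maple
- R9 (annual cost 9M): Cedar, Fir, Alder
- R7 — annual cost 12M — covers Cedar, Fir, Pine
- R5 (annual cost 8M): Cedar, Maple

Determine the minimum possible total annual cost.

19

The greedy cost-per-new-station heuristic would pick R2, R4, and R9 for 23, but a cheaper cover exists.
Choose R6 and R9: together they cover Cedar, Fir, Maple, Alder, Pine — every station.
Total annual cost: 10 + 9 = 19.
No cover costs less than 19.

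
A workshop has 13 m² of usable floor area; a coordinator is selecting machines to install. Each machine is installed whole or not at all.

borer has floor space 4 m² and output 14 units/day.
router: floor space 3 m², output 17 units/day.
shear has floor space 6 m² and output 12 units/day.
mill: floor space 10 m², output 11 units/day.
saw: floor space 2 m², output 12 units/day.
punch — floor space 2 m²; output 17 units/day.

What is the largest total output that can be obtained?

60

Allowing fractional choices, the relaxed optimum would be about 64.0, but machines are indivisible.
router + shear + saw + punch: floor space 3 + 6 + 2 + 2 = 13 ≤ 13, output 17 + 12 + 12 + 17 = 58.
borer + router + saw + punch: floor space 4 + 3 + 2 + 2 = 11 ≤ 13, output 14 + 17 + 12 + 17 = 60.
Best is borer, router, saw, and punch with total output 60.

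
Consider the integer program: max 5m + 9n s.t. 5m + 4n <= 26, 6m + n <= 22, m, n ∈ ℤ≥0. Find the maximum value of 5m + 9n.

54

Relaxing integrality, the LP optimum is 58.50 at (m,n) = (0, 6.5), which is not an integer point.
(m,n)=(0,6): 5·0+4·6=24≤26, 6·0+1·6=6≤22, objective 54.
(m,n)=(1,5): 5·1+4·5=25≤26, 6·1+1·5=11≤22, objective 50.
The best lattice point is (0,6), giving 54.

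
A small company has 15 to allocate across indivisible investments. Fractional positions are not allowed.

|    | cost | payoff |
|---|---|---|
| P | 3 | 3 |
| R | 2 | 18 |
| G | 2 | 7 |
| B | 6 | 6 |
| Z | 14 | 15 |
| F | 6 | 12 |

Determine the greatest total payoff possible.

40

This is an integer program with binary decision variables.
Allowing fractional choices, the relaxed optimum would be about 42.4, but investments are indivisible.
R + G + F: cost 2 + 2 + 6 = 10 ≤ 15, payoff 18 + 7 + 12 = 37.
P + R + G + F: cost 3 + 2 + 2 + 6 = 13 ≤ 15, payoff 3 + 18 + 7 + 12 = 40.
R + B + F: cost 2 + 6 + 6 = 14 ≤ 15, payoff 18 + 6 + 12 = 36.
Best is P, R, G, and F with total payoff 40.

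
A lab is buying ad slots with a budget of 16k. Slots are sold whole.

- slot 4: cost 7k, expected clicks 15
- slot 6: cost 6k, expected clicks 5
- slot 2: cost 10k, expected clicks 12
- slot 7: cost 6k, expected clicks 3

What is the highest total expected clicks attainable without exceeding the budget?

20

This is an integer program with binary decision variables.
Take slot 4 and slot 6: cost 7 + 6 = 13 ≤ 16, expected clicks 15 + 5 = 20.
No other feasible combination does better.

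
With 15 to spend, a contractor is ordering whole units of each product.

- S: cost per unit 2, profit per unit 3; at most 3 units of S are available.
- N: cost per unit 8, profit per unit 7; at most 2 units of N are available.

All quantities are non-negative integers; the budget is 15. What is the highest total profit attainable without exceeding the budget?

S has the best ratio (3/2); taking only S gives at most 3×3 = 9 (stopped by the supply cap of 3).
Mixing does better — 3×S and 1×N: cost 14 ≤ 15, profit 3·3 + 1·7 = 16.

16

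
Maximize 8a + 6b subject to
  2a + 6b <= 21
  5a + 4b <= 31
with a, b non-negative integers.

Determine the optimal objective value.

(a,b)=(6,0) is feasible, giving 48.
(a,b)=(5,1) is feasible, giving 46.
(a,b)=(5,0) is feasible, giving 40.
No feasible integer point exceeds 48.

48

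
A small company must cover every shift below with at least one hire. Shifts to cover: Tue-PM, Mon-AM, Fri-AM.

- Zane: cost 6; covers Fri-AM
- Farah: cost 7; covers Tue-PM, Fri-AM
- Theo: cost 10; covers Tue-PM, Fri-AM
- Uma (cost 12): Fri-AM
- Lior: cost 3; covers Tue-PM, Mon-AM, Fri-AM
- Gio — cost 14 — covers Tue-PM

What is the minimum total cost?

Lior alone covers Tue-PM, Mon-AM, Fri-AM — every shift.
Total cost: 3.
No cover costs less than 3.

3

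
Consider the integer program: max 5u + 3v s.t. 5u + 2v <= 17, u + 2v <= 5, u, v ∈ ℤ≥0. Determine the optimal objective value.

(u,v)=(3,1): 5·3+2·1=17≤17, 1·3+2·1=5≤5, objective 18.
(u,v)=(3,0): 5·3+2·0=15≤17, 1·3+2·0=3≤5, objective 15.
(u,v)=(2,1): 5·2+2·1=12≤17, 1·2+2·1=4≤5, objective 13.
No feasible integer point exceeds 18.

18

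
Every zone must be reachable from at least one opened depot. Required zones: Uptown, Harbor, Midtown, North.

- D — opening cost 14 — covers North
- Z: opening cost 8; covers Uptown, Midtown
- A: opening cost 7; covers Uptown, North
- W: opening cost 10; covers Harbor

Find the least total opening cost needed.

25

Choose Z, A, and W: together they cover Uptown, Harbor, Midtown, North — every zone.
Total opening cost: 8 + 7 + 10 = 25.
No cover costs less than 25.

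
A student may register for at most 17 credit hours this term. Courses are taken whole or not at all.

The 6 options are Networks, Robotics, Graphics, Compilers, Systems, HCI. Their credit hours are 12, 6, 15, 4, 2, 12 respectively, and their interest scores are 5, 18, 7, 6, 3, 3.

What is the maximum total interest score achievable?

27

Treat it as a binary knapsack problem.
Take Robotics, Compilers, and Systems: credit hours 6 + 4 + 2 = 12 ≤ 17, interest score 18 + 6 + 3 = 27.
No other feasible combination does better.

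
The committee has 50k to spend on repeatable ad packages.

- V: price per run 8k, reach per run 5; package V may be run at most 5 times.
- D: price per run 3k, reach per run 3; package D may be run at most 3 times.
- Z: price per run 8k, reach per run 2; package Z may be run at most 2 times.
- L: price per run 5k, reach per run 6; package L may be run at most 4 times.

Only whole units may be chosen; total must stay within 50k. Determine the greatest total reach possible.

45

2×V, 3×D, and 4×L: price 45 ≤ 50, reach 2·5 + 3·3 + 4·6 = 43.
3×V, 2×D, and 4×L: price 50 ≤ 50, reach 3·5 + 2·3 + 4·6 = 45.
Best is 45.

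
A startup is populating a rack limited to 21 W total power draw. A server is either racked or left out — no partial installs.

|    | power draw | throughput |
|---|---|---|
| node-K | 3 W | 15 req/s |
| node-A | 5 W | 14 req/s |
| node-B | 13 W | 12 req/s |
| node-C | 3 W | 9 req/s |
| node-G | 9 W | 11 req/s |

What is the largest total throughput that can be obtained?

This is an integer program with binary decision variables.
node-K + node-A + node-B: power draw 3 + 5 + 13 = 21 ≤ 21, throughput 15 + 14 + 12 = 41.
node-K + node-A + node-C + node-G: power draw 3 + 5 + 3 + 9 = 20 ≤ 21, throughput 15 + 14 + 9 + 11 = 49.
Best is node-K, node-A, node-C, and node-G with total throughput 49.

49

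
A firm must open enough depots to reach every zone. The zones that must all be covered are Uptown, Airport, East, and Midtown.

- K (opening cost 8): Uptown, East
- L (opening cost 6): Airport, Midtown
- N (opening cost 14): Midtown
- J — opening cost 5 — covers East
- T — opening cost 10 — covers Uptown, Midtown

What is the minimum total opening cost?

14

Choose K and L: together they cover Uptown, Airport, East, Midtown — every zone.
Total opening cost: 8 + 6 = 14.
No cover costs less than 14.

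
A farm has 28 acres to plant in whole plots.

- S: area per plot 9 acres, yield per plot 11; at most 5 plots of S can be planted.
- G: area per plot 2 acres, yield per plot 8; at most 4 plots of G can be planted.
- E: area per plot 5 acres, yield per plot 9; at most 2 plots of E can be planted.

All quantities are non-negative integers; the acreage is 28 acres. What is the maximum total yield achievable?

G has the best ratio (8/2); taking only G gives at most 4×8 = 32 (stopped by the supply cap of 4).
Mixing does better — 1×S, 4×G, and 2×E: area 27 ≤ 28, yield 1·11 + 4·8 + 2·9 = 61.

61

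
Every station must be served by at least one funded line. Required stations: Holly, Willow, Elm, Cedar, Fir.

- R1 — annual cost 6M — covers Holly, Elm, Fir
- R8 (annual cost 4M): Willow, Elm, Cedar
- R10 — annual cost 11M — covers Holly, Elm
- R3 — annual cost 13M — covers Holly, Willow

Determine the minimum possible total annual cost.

This is an integer covering problem.
Choose R1 and R8: together they cover Holly, Willow, Elm, Cedar, Fir — every station.
Total annual cost: 6 + 4 = 10.
No cover costs less than 10.

10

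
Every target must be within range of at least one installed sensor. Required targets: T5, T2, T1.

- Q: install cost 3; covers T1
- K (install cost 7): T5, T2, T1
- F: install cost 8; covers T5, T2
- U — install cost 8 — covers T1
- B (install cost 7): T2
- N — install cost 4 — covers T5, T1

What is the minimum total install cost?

7

This is a weighted set-cover instance.
The greedy cost-per-new-target heuristic would pick N and K for 11, but a cheaper cover exists.
K alone covers T5, T2, T1 — every target.
Total install cost: 7.
No cover costs less than 7.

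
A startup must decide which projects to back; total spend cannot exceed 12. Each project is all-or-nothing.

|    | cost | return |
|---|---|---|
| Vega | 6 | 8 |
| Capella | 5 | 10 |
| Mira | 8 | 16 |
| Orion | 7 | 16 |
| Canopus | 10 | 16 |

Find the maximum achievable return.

Take Capella and Orion: cost 5 + 7 = 12 ≤ 12, return 10 + 16 = 26.
No other feasible combination does better.

26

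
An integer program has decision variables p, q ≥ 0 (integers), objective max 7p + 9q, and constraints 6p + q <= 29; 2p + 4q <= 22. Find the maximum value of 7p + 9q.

(p,q)=(3,4): 6·3+1·4=22≤29, 2·3+4·4=22≤22, objective 57.
(p,q)=(4,3): 6·4+1·3=27≤29, 2·4+4·3=20≤22, objective 55.
The best lattice point is (3,4), giving 57.

57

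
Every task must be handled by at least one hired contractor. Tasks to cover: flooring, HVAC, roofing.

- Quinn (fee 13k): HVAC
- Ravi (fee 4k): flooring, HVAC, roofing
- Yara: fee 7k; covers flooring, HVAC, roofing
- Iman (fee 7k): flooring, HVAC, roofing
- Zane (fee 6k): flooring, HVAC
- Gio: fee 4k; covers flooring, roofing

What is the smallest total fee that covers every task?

Ravi alone covers flooring, HVAC, roofing — every task.
Total fee: 4.
No cover costs less than 4.

4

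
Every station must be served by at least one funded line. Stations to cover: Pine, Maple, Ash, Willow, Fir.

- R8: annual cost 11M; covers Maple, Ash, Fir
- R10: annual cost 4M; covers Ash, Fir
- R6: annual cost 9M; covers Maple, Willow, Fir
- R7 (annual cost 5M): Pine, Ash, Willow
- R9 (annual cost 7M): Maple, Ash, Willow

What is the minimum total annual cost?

Choose R6 and R7: together they cover Pine, Maple, Ash, Willow, Fir — every station.
Total annual cost: 9 + 5 = 14.

14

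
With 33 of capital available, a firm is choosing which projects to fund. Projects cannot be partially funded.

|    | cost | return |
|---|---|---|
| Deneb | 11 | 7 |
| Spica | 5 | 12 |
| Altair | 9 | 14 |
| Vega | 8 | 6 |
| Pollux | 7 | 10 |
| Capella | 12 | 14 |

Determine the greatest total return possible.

Treat it as a binary knapsack problem.
Spica + Altair + Pollux + Capella: cost 5 + 9 + 7 + 12 = 33 ≤ 33, return 12 + 14 + 10 + 14 = 50.
Deneb + Spica + Altair + Pollux: cost 11 + 5 + 9 + 7 = 32 ≤ 33, return 7 + 12 + 14 + 10 = 43.
Best is Spica, Altair, Pollux, and Capella with total return 50.

50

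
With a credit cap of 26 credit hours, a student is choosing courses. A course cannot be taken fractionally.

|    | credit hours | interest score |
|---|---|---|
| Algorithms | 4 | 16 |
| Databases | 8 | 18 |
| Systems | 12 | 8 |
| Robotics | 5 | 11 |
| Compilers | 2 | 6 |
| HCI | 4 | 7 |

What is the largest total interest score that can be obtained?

58

Take Algorithms, Databases, Robotics, Compilers, and HCI: credit hours 4 + 8 + 5 + 2 + 4 = 23 ≤ 26, interest score 16 + 18 + 11 + 6 + 7 = 58.
No other feasible combination does better.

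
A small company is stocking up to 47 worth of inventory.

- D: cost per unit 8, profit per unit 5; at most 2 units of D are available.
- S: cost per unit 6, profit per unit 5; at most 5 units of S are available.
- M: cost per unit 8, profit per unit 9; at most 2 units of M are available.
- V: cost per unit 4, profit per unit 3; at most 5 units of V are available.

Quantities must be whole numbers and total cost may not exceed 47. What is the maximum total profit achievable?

This is a bounded integer knapsack.
M has the best ratio (9/8); taking only M gives at most 2×9 = 18 (stopped by the supply cap of 2).
Mixing does better — 5×S and 2×M: cost 46 ≤ 47, profit 5·5 + 2·9 = 43.

43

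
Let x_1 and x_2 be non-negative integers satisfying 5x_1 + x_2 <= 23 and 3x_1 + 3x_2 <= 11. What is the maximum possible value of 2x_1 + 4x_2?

Relaxing integrality, the LP optimum is 14.67 at (x_1,x_2) = (0, 3.67), which is not an integer point.
(x_1,x_2)=(0,3): 5·0+1·3=3≤23, 3·0+3·3=9≤11, objective 12.
(x_1,x_2)=(1,2): 5·1+1·2=7≤23, 3·1+3·2=9≤11, objective 10.
(x_1,x_2)=(0,2): 5·0+1·2=2≤23, 3·0+3·2=6≤11, objective 8.
Maximum is 12 at (x_1,x_2)=(0,3).

12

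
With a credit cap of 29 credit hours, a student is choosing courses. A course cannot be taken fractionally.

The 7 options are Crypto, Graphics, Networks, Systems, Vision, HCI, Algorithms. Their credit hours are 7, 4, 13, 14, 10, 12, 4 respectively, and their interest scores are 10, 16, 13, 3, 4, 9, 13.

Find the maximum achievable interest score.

Allowing fractional choices, the relaxed optimum would be about 52.8, but courses are indivisible.
Crypto + Graphics + Vision + Algorithms: credit hours 7 + 4 + 10 + 4 = 25 ≤ 29, interest score 10 + 16 + 4 + 13 = 43.
Crypto + Graphics + HCI + Algorithms: credit hours 7 + 4 + 12 + 4 = 27 ≤ 29, interest score 10 + 16 + 9 + 13 = 48.
Crypto + Graphics + Networks + Algorithms: credit hours 7 + 4 + 13 + 4 = 28 ≤ 29, interest score 10 + 16 + 13 + 13 = 52.
Best is Crypto, Graphics, Networks, and Algorithms with total interest score 52.

52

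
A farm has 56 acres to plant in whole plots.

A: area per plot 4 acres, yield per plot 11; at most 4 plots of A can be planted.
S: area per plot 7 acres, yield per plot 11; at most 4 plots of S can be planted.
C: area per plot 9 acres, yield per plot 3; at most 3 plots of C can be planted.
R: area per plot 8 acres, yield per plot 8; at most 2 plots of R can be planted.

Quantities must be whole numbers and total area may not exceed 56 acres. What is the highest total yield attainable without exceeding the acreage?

Take 4×A, 4×S, and 1×R: area 52 ≤ 56, yield 4·11 + 4·11 + 1·8 = 96.
A has the best ratio (11/4) and is taken to its limit of 4; remaining capacity is filled optimally with the others.

96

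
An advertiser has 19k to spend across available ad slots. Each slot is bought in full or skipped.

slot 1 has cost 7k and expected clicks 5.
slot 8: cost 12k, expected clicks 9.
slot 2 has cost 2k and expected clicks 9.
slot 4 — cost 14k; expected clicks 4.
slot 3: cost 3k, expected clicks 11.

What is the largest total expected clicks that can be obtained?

29

Treat it as a binary knapsack problem.
Allowing fractional choices, the relaxed optimum would be about 30.4, but ad slots are indivisible.
slot 8 + slot 2 + slot 3: cost 12 + 2 + 3 = 17 ≤ 19, expected clicks 9 + 9 + 11 = 29.
slot 1 + slot 2 + slot 3: cost 7 + 2 + 3 = 12 ≤ 19, expected clicks 5 + 9 + 11 = 25.
Best is slot 8, slot 2, and slot 3 with total expected clicks 29.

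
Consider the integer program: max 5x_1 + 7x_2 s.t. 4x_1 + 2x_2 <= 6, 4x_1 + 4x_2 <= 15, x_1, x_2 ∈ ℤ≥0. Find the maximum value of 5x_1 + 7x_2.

(x_1,x_2)=(0,3): 4·0+2·3=6≤6, 4·0+4·3=12≤15, objective 21.
(x_1,x_2)=(0,2): 4·0+2·2=4≤6, 4·0+4·2=8≤15, objective 14.
Maximum is 21 at (x_1,x_2)=(0,3).

21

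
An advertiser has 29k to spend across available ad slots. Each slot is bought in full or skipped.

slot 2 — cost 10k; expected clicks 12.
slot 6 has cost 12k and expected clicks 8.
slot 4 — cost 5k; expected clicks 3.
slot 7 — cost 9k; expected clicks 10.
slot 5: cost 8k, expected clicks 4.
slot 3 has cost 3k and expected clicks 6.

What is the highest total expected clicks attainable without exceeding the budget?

31

slot 2 + slot 7 + slot 3: cost 10 + 9 + 3 = 22 ≤ 29, expected clicks 12 + 10 + 6 = 28.
slot 2 + slot 4 + slot 7 + slot 3: cost 10 + 5 + 9 + 3 = 27 ≤ 29, expected clicks 12 + 3 + 10 + 6 = 31.
Best is slot 2, slot 4, slot 7, and slot 3 with total expected clicks 31.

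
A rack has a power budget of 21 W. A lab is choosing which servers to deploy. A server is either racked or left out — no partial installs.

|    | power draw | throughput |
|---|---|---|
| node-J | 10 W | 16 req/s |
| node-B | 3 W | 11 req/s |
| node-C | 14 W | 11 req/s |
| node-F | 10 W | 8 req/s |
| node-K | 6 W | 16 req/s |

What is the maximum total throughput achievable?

43

Allowing fractional choices, the relaxed optimum would be about 44.6, but servers are indivisible.
node-B + node-F + node-K: power draw 3 + 10 + 6 = 19 ≤ 21, throughput 11 + 8 + 16 = 35.
node-J + node-K: power draw 10 + 6 = 16 ≤ 21, throughput 16 + 16 = 32.
node-J + node-B + node-K: power draw 10 + 3 + 6 = 19 ≤ 21, throughput 16 + 11 + 16 = 43.
Best is node-J, node-B, and node-K with total throughput 43.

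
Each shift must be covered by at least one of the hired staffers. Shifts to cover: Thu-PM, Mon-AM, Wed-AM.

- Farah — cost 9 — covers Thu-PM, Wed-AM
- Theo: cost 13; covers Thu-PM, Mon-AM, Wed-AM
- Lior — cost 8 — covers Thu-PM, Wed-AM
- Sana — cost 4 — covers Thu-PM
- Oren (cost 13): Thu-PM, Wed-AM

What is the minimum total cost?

This is a weighted set-cover instance.
The greedy cost-per-new-shift heuristic would pick Lior and Theo for 21, but a cheaper cover exists.
Theo alone covers Thu-PM, Mon-AM, Wed-AM — every shift.
Total cost: 13.
No cover costs less than 13.

13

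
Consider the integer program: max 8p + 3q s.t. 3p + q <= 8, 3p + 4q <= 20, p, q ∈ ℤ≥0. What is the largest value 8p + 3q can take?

22

(p,q)=(2,2) is feasible, giving 22.
(p,q)=(1,4) is feasible, giving 20.
Maximum is 22 at (p,q)=(2,2).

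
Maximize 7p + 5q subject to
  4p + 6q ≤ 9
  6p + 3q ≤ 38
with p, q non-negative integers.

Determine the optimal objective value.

14

(p,q)=(2,0): 4·2+6·0=8≤9, 6·2+3·0=12≤38, objective 14.
(p,q)=(1,0): 4·1+6·0=4≤9, 6·1+3·0=6≤38, objective 7.
The best lattice point is (2,0), giving 14.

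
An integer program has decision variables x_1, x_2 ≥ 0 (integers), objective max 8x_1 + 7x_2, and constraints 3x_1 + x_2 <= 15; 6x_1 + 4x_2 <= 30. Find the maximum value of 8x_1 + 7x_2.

50

The continuous relaxation peaks at (0, 7.5) with value 52.50; rounding to a feasible lattice point costs some objective.
(x_1,x_2)=(1,6): 3·1+1·6=9≤15, 6·1+4·6=30≤30, objective 50.
(x_1,x_2)=(0,7): 3·0+1·7=7≤15, 6·0+4·7=28≤30, objective 49.
(x_1,x_2)=(1,5): 3·1+1·5=8≤15, 6·1+4·5=26≤30, objective 43.
No feasible integer point exceeds 50.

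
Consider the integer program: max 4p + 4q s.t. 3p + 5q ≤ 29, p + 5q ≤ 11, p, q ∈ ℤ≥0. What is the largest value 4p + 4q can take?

36

(p,q)=(9,0) is feasible, giving 36.
(p,q)=(8,0) is feasible, giving 32.
Maximum is 36 at (p,q)=(9,0).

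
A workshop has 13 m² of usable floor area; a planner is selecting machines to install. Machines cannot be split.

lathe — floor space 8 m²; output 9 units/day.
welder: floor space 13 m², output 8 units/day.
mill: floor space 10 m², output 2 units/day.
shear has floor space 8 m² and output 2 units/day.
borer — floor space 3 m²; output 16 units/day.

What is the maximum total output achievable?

25

lathe + borer: floor space 8 + 3 = 11 ≤ 13, output 9 + 16 = 25.
mill + borer: floor space 10 + 3 = 13 ≤ 13, output 2 + 16 = 18.
shear + borer: floor space 8 + 3 = 11 ≤ 13, output 2 + 16 = 18.
Best is lathe and borer with total output 25.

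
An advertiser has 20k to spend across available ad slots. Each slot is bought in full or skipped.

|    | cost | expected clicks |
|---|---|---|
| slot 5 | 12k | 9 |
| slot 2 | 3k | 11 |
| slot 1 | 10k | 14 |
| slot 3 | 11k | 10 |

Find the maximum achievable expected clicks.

25

Allowing fractional choices, the relaxed optimum would be about 31.4, but ad slots are indivisible.
slot 2 + slot 3: cost 3 + 11 = 14 ≤ 20, expected clicks 11 + 10 = 21.
slot 2 + slot 1: cost 3 + 10 = 13 ≤ 20, expected clicks 11 + 14 = 25.
Best is slot 2 and slot 1 with total expected clicks 25.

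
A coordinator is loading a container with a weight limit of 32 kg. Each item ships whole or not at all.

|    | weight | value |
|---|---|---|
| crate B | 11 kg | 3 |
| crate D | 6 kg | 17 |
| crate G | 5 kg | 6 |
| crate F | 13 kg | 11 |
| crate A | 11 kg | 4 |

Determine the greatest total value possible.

34

crate D + crate G + crate F: weight 6 + 5 + 13 = 24 ≤ 32, value 17 + 6 + 11 = 34.
crate B + crate D + crate F: weight 11 + 6 + 13 = 30 ≤ 32, value 3 + 17 + 11 = 31.
crate D + crate F + crate A: weight 6 + 13 + 11 = 30 ≤ 32, value 17 + 11 + 4 = 32.
Best is crate D, crate G, and crate F with total value 34.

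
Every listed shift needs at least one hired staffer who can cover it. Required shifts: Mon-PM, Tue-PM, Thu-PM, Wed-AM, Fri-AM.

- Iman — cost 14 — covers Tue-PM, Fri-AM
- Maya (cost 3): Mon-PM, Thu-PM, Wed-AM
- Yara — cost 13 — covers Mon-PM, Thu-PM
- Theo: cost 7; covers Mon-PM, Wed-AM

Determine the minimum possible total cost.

17

Choose Iman and Maya: together they cover Mon-PM, Tue-PM, Thu-PM, Wed-AM, Fri-AM — every shift.
Total cost: 14 + 3 = 17.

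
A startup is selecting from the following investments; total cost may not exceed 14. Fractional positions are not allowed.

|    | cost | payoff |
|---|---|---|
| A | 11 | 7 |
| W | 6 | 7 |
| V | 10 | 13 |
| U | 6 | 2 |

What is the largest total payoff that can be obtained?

13

Treat it as a binary knapsack problem.
Allowing fractional choices, the relaxed optimum would be about 17.7, but investments are indivisible.
W + U: cost 6 + 6 = 12 ≤ 14, payoff 7 + 2 = 9.
V: cost 10 ≤ 14, payoff 13.
Best is V with total payoff 13.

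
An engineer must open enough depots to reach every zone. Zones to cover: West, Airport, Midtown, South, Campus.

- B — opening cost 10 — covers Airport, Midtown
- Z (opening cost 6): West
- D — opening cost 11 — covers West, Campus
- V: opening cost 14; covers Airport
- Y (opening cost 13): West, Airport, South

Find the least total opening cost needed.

Choose B, D, and Y: together they cover West, Airport, Midtown, South, Campus — every zone.
Total opening cost: 10 + 11 + 13 = 34.

34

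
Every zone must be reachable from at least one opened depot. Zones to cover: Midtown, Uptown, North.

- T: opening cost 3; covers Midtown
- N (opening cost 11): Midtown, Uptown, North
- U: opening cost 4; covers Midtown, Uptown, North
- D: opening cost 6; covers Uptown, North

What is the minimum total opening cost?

4

U alone covers Midtown, Uptown, North — every zone.
Total opening cost: 4.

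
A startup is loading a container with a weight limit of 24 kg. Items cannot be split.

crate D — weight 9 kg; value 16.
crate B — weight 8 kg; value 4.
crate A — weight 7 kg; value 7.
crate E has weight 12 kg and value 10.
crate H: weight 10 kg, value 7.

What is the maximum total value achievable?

Take crate D, crate B, and crate A: weight 9 + 8 + 7 = 24 ≤ 24, value 16 + 4 + 7 = 27.
No other feasible combination does better.

27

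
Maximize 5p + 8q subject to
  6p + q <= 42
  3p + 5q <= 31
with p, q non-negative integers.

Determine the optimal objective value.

(p,q)=(2,5): 6·2+1·5=17≤42, 3·2+5·5=31≤31, objective 50.
(p,q)=(5,3): 6·5+1·3=33≤42, 3·5+5·3=30≤31, objective 49.
(p,q)=(3,4): 6·3+1·4=22≤42, 3·3+5·4=29≤31, objective 47.
No feasible integer point exceeds 50.

50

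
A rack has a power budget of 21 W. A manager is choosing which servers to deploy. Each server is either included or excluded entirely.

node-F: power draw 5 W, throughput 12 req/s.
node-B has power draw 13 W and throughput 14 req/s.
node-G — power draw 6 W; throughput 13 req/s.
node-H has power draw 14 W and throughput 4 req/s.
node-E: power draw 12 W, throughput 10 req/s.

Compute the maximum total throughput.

node-F + node-B: power draw 5 + 13 = 18 ≤ 21, throughput 12 + 14 = 26.
node-B + node-G: power draw 13 + 6 = 19 ≤ 21, throughput 14 + 13 = 27.
node-F + node-G: power draw 5 + 6 = 11 ≤ 21, throughput 12 + 13 = 25.
Best is node-B and node-G with total throughput 27.

27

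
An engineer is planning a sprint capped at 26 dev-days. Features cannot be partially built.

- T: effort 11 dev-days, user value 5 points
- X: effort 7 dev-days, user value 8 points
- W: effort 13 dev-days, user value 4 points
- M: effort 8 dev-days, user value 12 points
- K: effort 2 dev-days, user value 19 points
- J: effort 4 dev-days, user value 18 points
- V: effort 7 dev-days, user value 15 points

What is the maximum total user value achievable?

64

Treat it as a binary knapsack problem.
X + K + J + V: effort 7 + 2 + 4 + 7 = 20 ≤ 26, user value 8 + 19 + 18 + 15 = 60.
M + K + J + V: effort 8 + 2 + 4 + 7 = 21 ≤ 26, user value 12 + 19 + 18 + 15 = 64.
X + M + K + J: effort 7 + 8 + 2 + 4 = 21 ≤ 26, user value 8 + 12 + 19 + 18 = 57.
Best is M, K, J, and V with total user value 64.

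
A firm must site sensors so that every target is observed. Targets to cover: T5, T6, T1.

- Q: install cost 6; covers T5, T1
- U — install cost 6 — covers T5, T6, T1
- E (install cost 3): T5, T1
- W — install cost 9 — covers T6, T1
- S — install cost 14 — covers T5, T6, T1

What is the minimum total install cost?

U alone covers T5, T6, T1 — every target.
Total install cost: 6.

6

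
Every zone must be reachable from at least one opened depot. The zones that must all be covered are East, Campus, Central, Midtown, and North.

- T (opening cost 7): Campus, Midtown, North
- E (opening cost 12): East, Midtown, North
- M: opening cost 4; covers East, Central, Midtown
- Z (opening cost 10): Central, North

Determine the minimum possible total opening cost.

Choose T and M: together they cover East, Campus, Central, Midtown, North — every zone.
Total opening cost: 7 + 4 = 11.
No cover costs less than 11.

11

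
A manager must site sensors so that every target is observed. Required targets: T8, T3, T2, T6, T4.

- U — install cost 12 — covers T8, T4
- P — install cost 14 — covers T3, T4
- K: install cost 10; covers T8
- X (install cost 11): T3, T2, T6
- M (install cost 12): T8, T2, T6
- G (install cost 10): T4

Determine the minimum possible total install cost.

23

Choose U and X: together they cover T8, T3, T2, T6, T4 — every target.
Total install cost: 12 + 11 = 23.
No cover costs less than 23.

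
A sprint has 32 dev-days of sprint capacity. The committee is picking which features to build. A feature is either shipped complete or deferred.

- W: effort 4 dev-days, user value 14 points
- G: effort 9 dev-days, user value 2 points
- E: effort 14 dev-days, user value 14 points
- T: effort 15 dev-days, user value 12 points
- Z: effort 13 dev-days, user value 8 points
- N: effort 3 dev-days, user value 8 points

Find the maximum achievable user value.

38

Take W, G, E, and N: effort 4 + 9 + 14 + 3 = 30 ≤ 32, user value 14 + 2 + 14 + 8 = 38.
No other feasible combination does better.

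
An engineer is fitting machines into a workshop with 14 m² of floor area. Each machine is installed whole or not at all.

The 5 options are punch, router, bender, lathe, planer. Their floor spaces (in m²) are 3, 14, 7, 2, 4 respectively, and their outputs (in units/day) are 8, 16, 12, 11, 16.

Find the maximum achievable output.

39

punch + lathe + planer: floor space 3 + 2 + 4 = 9 ≤ 14, output 8 + 11 + 16 = 35.
bender + lathe + planer: floor space 7 + 2 + 4 = 13 ≤ 14, output 12 + 11 + 16 = 39.
punch + bender + planer: floor space 3 + 7 + 4 = 14 ≤ 14, output 8 + 12 + 16 = 36.
Best is bender, lathe, and planer with total output 39.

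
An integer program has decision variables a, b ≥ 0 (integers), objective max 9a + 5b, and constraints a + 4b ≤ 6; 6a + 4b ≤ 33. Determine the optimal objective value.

Relaxing integrality, the LP optimum is 49.50 at (a,b) = (5.5, 0), which is not an integer point.
(a,b)=(5,0): 1·5+4·0=5≤6, 6·5+4·0=30≤33, objective 45.
(a,b)=(4,0): 1·4+4·0=4≤6, 6·4+4·0=24≤33, objective 36.
No feasible integer point exceeds 45.

45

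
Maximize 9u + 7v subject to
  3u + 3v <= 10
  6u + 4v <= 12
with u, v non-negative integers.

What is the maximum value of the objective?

(u,v)=(0,3): 3·0+3·3=9≤10, 6·0+4·3=12≤12, objective 21.
(u,v)=(0,2): 3·0+3·2=6≤10, 6·0+4·2=8≤12, objective 14.
No feasible integer point exceeds 21.

21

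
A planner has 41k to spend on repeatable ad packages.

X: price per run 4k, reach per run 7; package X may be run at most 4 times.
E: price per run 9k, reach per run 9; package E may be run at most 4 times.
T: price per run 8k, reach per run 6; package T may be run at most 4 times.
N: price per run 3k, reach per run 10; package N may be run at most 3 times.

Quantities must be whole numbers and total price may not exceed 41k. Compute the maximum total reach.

N has the best ratio (10/3); taking only N gives at most 3×10 = 30 (stopped by the supply cap of 3).
Mixing does better — 4×X, 2×T, and 3×N: price 41 ≤ 41, reach 4·7 + 2·6 + 3·10 = 70.

70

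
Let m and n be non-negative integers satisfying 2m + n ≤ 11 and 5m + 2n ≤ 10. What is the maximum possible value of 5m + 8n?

40

(m,n)=(0,5): 2·0+1·5=5≤11, 5·0+2·5=10≤10, objective 40.
(m,n)=(0,4): 2·0+1·4=4≤11, 5·0+2·4=8≤10, objective 32.
Maximum is 40 at (m,n)=(0,5).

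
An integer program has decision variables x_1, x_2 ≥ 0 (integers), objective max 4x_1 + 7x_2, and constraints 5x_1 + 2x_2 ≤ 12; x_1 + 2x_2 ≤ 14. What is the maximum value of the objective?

(x_1,x_2)=(0,6): 5·0+2·6=12≤12, 1·0+2·6=12≤14, objective 42.
(x_1,x_2)=(0,5): 5·0+2·5=10≤12, 1·0+2·5=10≤14, objective 35.
The best lattice point is (0,6), giving 42.

42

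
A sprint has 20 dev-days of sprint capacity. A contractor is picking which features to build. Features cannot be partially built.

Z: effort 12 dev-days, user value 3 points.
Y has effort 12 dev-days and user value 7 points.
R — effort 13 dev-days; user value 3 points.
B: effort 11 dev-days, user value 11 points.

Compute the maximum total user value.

Allowing fractional choices, the relaxed optimum would be about 16.2, but features are indivisible.
Y: effort 12 ≤ 20, user value 7.
Z: effort 12 ≤ 20, user value 3.
B: effort 11 ≤ 20, user value 11.
Best is B with total user value 11.

11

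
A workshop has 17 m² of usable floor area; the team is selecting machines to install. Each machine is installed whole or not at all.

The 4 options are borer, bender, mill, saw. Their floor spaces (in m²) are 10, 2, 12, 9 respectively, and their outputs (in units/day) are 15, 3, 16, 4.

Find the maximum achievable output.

19

Take bender and mill: floor space 2 + 12 = 14 ≤ 17, output 3 + 16 = 19.
No other feasible combination does better.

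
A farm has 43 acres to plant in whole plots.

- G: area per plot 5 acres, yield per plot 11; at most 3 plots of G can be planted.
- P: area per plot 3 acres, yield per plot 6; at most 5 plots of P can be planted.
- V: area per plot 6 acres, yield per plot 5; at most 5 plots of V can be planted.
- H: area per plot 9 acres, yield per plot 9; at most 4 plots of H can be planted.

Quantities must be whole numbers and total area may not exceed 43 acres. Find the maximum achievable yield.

73

3×G, 5×P, and 2×V: area 42 ≤ 43, yield 3·11 + 5·6 + 2·5 = 73.
3×G, 5×P, and 1×H: area 39 ≤ 43, yield 3·11 + 5·6 + 1·9 = 72.
Best is 73.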